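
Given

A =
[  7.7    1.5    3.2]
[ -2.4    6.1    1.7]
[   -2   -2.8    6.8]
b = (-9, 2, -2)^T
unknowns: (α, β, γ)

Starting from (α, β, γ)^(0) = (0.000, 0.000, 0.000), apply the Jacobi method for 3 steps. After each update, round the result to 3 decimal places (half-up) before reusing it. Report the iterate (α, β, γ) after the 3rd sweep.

Iteration 1:
  α = (-9 - (1.5)·0.000 - (3.2)·0.000) / (7.7) = -1.169
  β = (2 - (-2.4)·0.000 - (1.7)·0.000) / (6.1) = 0.328
  γ = (-2 - (-2)·0.000 - (-2.8)·0.000) / (6.8) = -0.294
Iteration 2:
  α = (-9 - (1.5)·0.328 - (3.2)·-0.294) / (7.7) = -1.111
  β = (2 - (-2.4)·-1.169 - (1.7)·-0.294) / (6.1) = -0.050
  γ = (-2 - (-2)·-1.169 - (-2.8)·0.328) / (6.8) = -0.503
Iteration 3:
  α = (-9 - (1.5)·-0.050 - (3.2)·-0.503) / (7.7) = -0.950
  β = (2 - (-2.4)·-1.111 - (1.7)·-0.503) / (6.1) = 0.031
  γ = (-2 - (-2)·-1.111 - (-2.8)·-0.050) / (6.8) = -0.641

(-0.950, 0.031, -0.641)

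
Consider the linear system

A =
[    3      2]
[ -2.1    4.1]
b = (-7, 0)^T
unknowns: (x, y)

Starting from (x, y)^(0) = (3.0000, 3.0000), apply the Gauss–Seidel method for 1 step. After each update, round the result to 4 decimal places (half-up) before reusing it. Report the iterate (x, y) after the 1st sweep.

Iteration 1:
  x = (-7 - (2)·3.0000) / (3) = -4.3333
  y = (0 - (-2.1)·-4.3333) / (4.1) = -2.2195

(-4.3333, -2.2195)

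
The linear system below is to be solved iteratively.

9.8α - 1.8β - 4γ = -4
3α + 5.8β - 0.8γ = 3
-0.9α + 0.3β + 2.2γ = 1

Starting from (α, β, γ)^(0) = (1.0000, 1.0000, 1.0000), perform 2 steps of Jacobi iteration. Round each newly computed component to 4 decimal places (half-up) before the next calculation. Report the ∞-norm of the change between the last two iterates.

0.3846

Iteration 1:
  α = (-4 - (-1.8)·1.0000 - (-4)·1.0000) / (9.8) = 0.1837
  β = (3 - (3)·1.0000 - (-0.8)·1.0000) / (5.8) = 0.1379
  γ = (1 - (-0.9)·1.0000 - (0.3)·1.0000) / (2.2) = 0.7273
Iteration 2:
  α = (-4 - (-1.8)·0.1379 - (-4)·0.7273) / (9.8) = -0.0860
  β = (3 - (3)·0.1837 - (-0.8)·0.7273) / (5.8) = 0.5225
  γ = (1 - (-0.9)·0.1837 - (0.3)·0.1379) / (2.2) = 0.5109
Change: (-0.2697, 0.3846, -0.2164) → max |·| = 0.3846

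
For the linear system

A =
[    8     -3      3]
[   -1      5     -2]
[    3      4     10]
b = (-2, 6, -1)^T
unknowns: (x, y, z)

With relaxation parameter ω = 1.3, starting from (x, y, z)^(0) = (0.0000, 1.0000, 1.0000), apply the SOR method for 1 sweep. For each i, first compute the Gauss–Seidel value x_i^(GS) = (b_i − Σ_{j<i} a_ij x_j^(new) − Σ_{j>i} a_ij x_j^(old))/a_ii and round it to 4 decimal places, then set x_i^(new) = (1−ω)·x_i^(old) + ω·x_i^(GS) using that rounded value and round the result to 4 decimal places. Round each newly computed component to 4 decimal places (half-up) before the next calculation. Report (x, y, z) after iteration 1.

Iteration 1:
  x: GS value = (-2 - (-3)·1.0000 - (3)·1.0000) / (8) = -0.2500;  x ← (1−ω)·0.0000 + ω·-0.2500 = -0.3250
  y: GS value = (6 - (-1)·-0.3250 - (-2)·1.0000) / (5) = 1.5350;  y ← (1−ω)·1.0000 + ω·1.5350 = 1.6955
  z: GS value = (-1 - (3)·-0.3250 - (4)·1.6955) / (10) = -0.6807;  z ← (1−ω)·1.0000 + ω·-0.6807 = -1.1849

(-0.3250, 1.6955, -1.1849)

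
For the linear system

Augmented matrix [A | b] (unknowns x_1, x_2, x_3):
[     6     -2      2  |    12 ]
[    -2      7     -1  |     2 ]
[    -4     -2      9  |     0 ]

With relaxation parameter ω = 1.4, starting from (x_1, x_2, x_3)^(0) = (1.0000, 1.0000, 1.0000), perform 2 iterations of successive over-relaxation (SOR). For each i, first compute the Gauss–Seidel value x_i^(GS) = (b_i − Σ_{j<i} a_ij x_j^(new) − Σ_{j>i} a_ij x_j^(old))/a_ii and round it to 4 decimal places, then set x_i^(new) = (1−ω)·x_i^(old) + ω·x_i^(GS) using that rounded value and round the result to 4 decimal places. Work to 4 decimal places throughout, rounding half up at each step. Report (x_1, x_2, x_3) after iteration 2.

Iteration 1:
  x_1: GS value = (12 - (-2)·1.0000 - (2)·1.0000) / (6) = 2.0000;  x_1 ← (1−ω)·1.0000 + ω·2.0000 = 2.4000
  x_2: GS value = (2 - (-2)·2.4000 - (-1)·1.0000) / (7) = 1.1143;  x_2 ← (1−ω)·1.0000 + ω·1.1143 = 1.1600
  x_3: GS value = (0 - (-4)·2.4000 - (-2)·1.1600) / (9) = 1.3244;  x_3 ← (1−ω)·1.0000 + ω·1.3244 = 1.4542
Iteration 2:
  x_1: GS value = (12 - (-2)·1.1600 - (2)·1.4542) / (6) = 1.9019;  x_1 ← (1−ω)·2.4000 + ω·1.9019 = 1.7027
  x_2: GS value = (2 - (-2)·1.7027 - (-1)·1.4542) / (7) = 0.9799;  x_2 ← (1−ω)·1.1600 + ω·0.9799 = 0.9079
  x_3: GS value = (0 - (-4)·1.7027 - (-2)·0.9079) / (9) = 0.9585;  x_3 ← (1−ω)·1.4542 + ω·0.9585 = 0.7602

(1.7027, 0.9079, 0.7602)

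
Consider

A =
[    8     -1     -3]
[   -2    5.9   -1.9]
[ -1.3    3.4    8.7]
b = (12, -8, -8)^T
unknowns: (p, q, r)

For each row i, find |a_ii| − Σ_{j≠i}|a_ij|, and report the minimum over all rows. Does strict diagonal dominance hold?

2

row 1: |8| − (1+3) = 4
row 2: |5.9| − (2+1.9) = 2
row 3: |8.7| − (1.3+3.4) = 4
minimum over rows = 2 → strictly diagonally dominant (convergence guaranteed)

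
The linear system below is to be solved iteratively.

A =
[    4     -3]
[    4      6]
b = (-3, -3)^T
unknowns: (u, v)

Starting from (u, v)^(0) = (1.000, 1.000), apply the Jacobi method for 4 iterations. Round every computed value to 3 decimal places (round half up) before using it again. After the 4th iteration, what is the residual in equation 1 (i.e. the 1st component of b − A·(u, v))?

-0.998

Iteration 1:
  u = (-3 - (-3)·1.000) / (4) = 0.000
  v = (-3 - (4)·1.000) / (6) = -1.167
Iteration 2:
  u = (-3 - (-3)·-1.167) / (4) = -1.625
  v = (-3 - (4)·0.000) / (6) = -0.500
Iteration 3:
  u = (-3 - (-3)·-0.500) / (4) = -1.125
  v = (-3 - (4)·-1.625) / (6) = 0.583
Iteration 4:
  u = (-3 - (-3)·0.583) / (4) = -0.313
  v = (-3 - (4)·-1.125) / (6) = 0.250
Residual b − A·x = (-0.998, -3.248)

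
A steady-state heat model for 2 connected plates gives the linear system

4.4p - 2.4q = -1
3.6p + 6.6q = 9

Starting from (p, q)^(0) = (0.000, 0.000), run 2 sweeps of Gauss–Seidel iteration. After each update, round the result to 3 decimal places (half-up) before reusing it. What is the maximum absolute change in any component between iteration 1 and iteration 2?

Iteration 1:
  p = (-1 - (-2.4)·0.000) / (4.4) = -0.227
  q = (9 - (3.6)·-0.227) / (6.6) = 1.487
Iteration 2:
  p = (-1 - (-2.4)·1.487) / (4.4) = 0.584
  q = (9 - (3.6)·0.584) / (6.6) = 1.045
Change: (0.811, -0.442) → max |·| = 0.811

0.811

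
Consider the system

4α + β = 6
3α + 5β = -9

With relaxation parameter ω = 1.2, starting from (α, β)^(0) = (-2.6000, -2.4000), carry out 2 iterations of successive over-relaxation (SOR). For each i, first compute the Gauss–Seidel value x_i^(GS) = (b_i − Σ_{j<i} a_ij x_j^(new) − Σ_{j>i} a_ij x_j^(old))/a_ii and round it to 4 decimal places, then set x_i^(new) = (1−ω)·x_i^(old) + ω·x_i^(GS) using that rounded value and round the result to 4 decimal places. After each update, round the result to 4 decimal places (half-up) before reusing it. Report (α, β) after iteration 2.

Iteration 1:
  α: GS value = (6 - (1)·-2.4000) / (4) = 2.1000;  α ← (1−ω)·-2.6000 + ω·2.1000 = 3.0400
  β: GS value = (-9 - (3)·3.0400) / (5) = -3.6240;  β ← (1−ω)·-2.4000 + ω·-3.6240 = -3.8688
Iteration 2:
  α: GS value = (6 - (1)·-3.8688) / (4) = 2.4672;  α ← (1−ω)·3.0400 + ω·2.4672 = 2.3526
  β: GS value = (-9 - (3)·2.3526) / (5) = -3.2116;  β ← (1−ω)·-3.8688 + ω·-3.2116 = -3.0802

(2.3526, -3.0802)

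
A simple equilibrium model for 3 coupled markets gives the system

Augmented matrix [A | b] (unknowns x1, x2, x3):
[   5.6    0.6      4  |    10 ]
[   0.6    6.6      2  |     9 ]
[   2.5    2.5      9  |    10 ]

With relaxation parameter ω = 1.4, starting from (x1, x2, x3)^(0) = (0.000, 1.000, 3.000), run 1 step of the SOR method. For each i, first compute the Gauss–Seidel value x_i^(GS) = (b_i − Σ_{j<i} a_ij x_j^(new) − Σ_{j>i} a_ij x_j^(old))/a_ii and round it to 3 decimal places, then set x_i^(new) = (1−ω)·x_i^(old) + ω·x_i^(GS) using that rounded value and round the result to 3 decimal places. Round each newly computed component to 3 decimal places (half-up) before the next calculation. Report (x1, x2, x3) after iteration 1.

(-0.650, 0.320, 0.484)

Iteration 1:
  x1: GS value = (10 - (0.6)·1.000 - (4)·3.000) / (5.6) = -0.464;  x1 ← (1−ω)·0.000 + ω·-0.464 = -0.650
  x2: GS value = (9 - (0.6)·-0.650 - (2)·3.000) / (6.6) = 0.514;  x2 ← (1−ω)·1.000 + ω·0.514 = 0.320
  x3: GS value = (10 - (2.5)·-0.650 - (2.5)·0.320) / (9) = 1.203;  x3 ← (1−ω)·3.000 + ω·1.203 = 0.484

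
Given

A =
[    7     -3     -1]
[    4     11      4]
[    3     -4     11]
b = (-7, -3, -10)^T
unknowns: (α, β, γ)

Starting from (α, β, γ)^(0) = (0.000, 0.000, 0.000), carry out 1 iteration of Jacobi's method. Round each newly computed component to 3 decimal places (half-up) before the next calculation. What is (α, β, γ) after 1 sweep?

(-1.000, -0.273, -0.909)

Iteration 1:
  α = (-7 - (-3)·0.000 - (-1)·0.000) / (7) = -1.000
  β = (-3 - (4)·0.000 - (4)·0.000) / (11) = -0.273
  γ = (-10 - (3)·0.000 - (-4)·0.000) / (11) = -0.909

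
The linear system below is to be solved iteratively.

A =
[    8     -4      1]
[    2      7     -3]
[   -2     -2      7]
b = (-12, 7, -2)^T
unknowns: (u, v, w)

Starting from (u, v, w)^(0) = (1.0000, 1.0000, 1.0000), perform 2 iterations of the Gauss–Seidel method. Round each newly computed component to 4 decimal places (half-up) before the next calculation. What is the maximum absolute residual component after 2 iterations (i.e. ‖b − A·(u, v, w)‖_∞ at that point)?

2.4541

Iteration 1:
  u = (-12 - (-4)·1.0000 - (1)·1.0000) / (8) = -1.1250
  v = (7 - (2)·-1.1250 - (-3)·1.0000) / (7) = 1.7500
  w = (-2 - (-2)·-1.1250 - (-2)·1.7500) / (7) = -0.1071
Iteration 2:
  u = (-12 - (-4)·1.7500 - (1)·-0.1071) / (8) = -0.6116
  v = (7 - (2)·-0.6116 - (-3)·-0.1071) / (7) = 1.1288
  w = (-2 - (-2)·-0.6116 - (-2)·1.1288) / (7) = -0.1379
Residual b − A·x = (-2.4541, -0.0921, -0.0003); ∞-norm = 2.4541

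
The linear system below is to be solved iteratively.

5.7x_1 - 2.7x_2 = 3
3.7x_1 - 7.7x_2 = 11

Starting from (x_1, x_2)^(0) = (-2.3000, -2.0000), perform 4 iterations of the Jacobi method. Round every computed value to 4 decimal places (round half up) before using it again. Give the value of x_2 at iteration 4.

-1.5469

Iteration 1:
  x_1 = (3 - (-2.7)·-2.0000) / (5.7) = -0.4211
  x_2 = (11 - (3.7)·-2.3000) / (-7.7) = -2.5338
Iteration 2:
  x_1 = (3 - (-2.7)·-2.5338) / (5.7) = -0.6739
  x_2 = (11 - (3.7)·-0.4211) / (-7.7) = -1.6309
Iteration 3:
  x_1 = (3 - (-2.7)·-1.6309) / (5.7) = -0.2462
  x_2 = (11 - (3.7)·-0.6739) / (-7.7) = -1.7524
Iteration 4:
  x_1 = (3 - (-2.7)·-1.7524) / (5.7) = -0.3038
  x_2 = (11 - (3.7)·-0.2462) / (-7.7) = -1.5469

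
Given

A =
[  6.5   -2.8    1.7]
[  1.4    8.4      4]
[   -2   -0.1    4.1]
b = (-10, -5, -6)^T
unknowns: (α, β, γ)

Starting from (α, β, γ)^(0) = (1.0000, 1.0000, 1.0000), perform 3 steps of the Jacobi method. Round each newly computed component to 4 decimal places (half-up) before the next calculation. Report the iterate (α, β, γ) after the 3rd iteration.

(-0.9361, 0.7379, -2.3506)

Iteration 1:
  α = (-10 - (-2.8)·1.0000 - (1.7)·1.0000) / (6.5) = -1.3692
  β = (-5 - (1.4)·1.0000 - (4)·1.0000) / (8.4) = -1.2381
  γ = (-6 - (-2)·1.0000 - (-0.1)·1.0000) / (4.1) = -0.9512
Iteration 2:
  α = (-10 - (-2.8)·-1.2381 - (1.7)·-0.9512) / (6.5) = -1.8230
  β = (-5 - (1.4)·-1.3692 - (4)·-0.9512) / (8.4) = 0.0859
  γ = (-6 - (-2)·-1.3692 - (-0.1)·-1.2381) / (4.1) = -2.1615
Iteration 3:
  α = (-10 - (-2.8)·0.0859 - (1.7)·-2.1615) / (6.5) = -0.9361
  β = (-5 - (1.4)·-1.8230 - (4)·-2.1615) / (8.4) = 0.7379
  γ = (-6 - (-2)·-1.8230 - (-0.1)·0.0859) / (4.1) = -2.3506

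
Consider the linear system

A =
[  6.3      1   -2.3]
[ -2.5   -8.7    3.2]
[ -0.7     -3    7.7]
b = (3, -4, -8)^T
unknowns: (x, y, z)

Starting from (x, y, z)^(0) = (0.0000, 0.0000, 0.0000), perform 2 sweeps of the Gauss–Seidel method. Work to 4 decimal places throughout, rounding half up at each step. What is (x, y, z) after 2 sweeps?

(0.1074, 0.1089, -0.9868)

Iteration 1:
  x = (3 - (1)·0.0000 - (-2.3)·0.0000) / (6.3) = 0.4762
  y = (-4 - (-2.5)·0.4762 - (3.2)·0.0000) / (-8.7) = 0.3229
  z = (-8 - (-0.7)·0.4762 - (-3)·0.3229) / (7.7) = -0.8699
Iteration 2:
  x = (3 - (1)·0.3229 - (-2.3)·-0.8699) / (6.3) = 0.1074
  y = (-4 - (-2.5)·0.1074 - (3.2)·-0.8699) / (-8.7) = 0.1089
  z = (-8 - (-0.7)·0.1074 - (-3)·0.1089) / (7.7) = -0.9868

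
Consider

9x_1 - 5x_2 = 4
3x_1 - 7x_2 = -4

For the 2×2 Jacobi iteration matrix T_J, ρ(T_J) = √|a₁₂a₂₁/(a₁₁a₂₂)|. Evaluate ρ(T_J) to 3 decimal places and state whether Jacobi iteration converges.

a₁₂a₂₁/(a₁₁a₂₂) = (-5)·(3) / ((9)·(-7)) = 0.238095
ρ = √|0.238095| = √0.238095 = 0.488
ρ < 1, so Jacobi converges

0.488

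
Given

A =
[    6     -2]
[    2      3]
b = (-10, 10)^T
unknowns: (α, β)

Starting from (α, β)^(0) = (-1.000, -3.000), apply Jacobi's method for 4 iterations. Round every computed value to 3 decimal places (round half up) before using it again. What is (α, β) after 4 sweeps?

Iteration 1:
  α = (-10 - (-2)·-3.000) / (6) = -2.667
  β = (10 - (2)·-1.000) / (3) = 4.000
Iteration 2:
  α = (-10 - (-2)·4.000) / (6) = -0.333
  β = (10 - (2)·-2.667) / (3) = 5.111
Iteration 3:
  α = (-10 - (-2)·5.111) / (6) = 0.037
  β = (10 - (2)·-0.333) / (3) = 3.555
Iteration 4:
  α = (-10 - (-2)·3.555) / (6) = -0.482
  β = (10 - (2)·0.037) / (3) = 3.309

(-0.482, 3.309)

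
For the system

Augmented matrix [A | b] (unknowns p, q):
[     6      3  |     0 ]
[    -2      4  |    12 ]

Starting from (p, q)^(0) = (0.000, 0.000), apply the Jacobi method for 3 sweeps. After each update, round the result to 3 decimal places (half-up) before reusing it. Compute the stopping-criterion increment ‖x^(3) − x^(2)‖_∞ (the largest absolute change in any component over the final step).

Iteration 1:
  p = (0 - (3)·0.000) / (6) = 0.000
  q = (12 - (-2)·0.000) / (4) = 3.000
Iteration 2:
  p = (0 - (3)·3.000) / (6) = -1.500
  q = (12 - (-2)·0.000) / (4) = 3.000
Iteration 3:
  p = (0 - (3)·3.000) / (6) = -1.500
  q = (12 - (-2)·-1.500) / (4) = 2.250
Change: (0.000, -0.750) → max |·| = 0.750

0.750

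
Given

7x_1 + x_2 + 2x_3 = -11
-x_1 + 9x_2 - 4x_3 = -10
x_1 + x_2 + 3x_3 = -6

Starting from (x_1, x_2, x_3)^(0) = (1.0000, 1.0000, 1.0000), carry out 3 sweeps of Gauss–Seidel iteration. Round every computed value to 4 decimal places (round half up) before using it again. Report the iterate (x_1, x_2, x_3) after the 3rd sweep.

(-1.0284, -1.6924, -1.0931)

Iteration 1:
  x_1 = (-11 - (1)·1.0000 - (2)·1.0000) / (7) = -2.0000
  x_2 = (-10 - (-1)·-2.0000 - (-4)·1.0000) / (9) = -0.8889
  x_3 = (-6 - (1)·-2.0000 - (1)·-0.8889) / (3) = -1.0370
Iteration 2:
  x_1 = (-11 - (1)·-0.8889 - (2)·-1.0370) / (7) = -1.1482
  x_2 = (-10 - (-1)·-1.1482 - (-4)·-1.0370) / (9) = -1.6996
  x_3 = (-6 - (1)·-1.1482 - (1)·-1.6996) / (3) = -1.0507
Iteration 3:
  x_1 = (-11 - (1)·-1.6996 - (2)·-1.0507) / (7) = -1.0284
  x_2 = (-10 - (-1)·-1.0284 - (-4)·-1.0507) / (9) = -1.6924
  x_3 = (-6 - (1)·-1.0284 - (1)·-1.6924) / (3) = -1.0931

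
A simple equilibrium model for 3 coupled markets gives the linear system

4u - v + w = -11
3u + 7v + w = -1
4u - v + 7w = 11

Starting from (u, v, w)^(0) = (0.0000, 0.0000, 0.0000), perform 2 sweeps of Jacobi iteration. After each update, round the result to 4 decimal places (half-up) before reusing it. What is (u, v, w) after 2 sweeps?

(-3.1786, 0.8112, 3.1224)

Iteration 1:
  u = (-11 - (-1)·0.0000 - (1)·0.0000) / (4) = -2.7500
  v = (-1 - (3)·0.0000 - (1)·0.0000) / (7) = -0.1429
  w = (11 - (4)·0.0000 - (-1)·0.0000) / (7) = 1.5714
Iteration 2:
  u = (-11 - (-1)·-0.1429 - (1)·1.5714) / (4) = -3.1786
  v = (-1 - (3)·-2.7500 - (1)·1.5714) / (7) = 0.8112
  w = (11 - (4)·-2.7500 - (-1)·-0.1429) / (7) = 3.1224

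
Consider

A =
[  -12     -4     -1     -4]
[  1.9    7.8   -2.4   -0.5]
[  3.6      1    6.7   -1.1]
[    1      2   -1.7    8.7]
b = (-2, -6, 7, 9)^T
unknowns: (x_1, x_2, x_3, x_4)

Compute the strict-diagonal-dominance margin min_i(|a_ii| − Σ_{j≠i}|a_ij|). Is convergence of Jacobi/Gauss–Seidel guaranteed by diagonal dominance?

1

row 1: |-12| − (4+1+4) = 3
row 2: |7.8| − (1.9+2.4+0.5) = 3
row 3: |6.7| − (3.6+1+1.1) = 1
row 4: |8.7| − (1+2+1.7) = 4
minimum over rows = 1 → strictly diagonally dominant (convergence guaranteed)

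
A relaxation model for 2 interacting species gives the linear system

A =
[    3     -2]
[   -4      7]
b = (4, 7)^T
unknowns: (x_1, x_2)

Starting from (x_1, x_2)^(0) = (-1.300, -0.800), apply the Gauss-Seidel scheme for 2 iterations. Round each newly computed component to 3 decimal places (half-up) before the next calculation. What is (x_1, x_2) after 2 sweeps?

Iteration 1:
  x_1 = (4 - (-2)·-0.800) / (3) = 0.800
  x_2 = (7 - (-4)·0.800) / (7) = 1.457
Iteration 2:
  x_1 = (4 - (-2)·1.457) / (3) = 2.305
  x_2 = (7 - (-4)·2.305) / (7) = 2.317

(2.305, 2.317)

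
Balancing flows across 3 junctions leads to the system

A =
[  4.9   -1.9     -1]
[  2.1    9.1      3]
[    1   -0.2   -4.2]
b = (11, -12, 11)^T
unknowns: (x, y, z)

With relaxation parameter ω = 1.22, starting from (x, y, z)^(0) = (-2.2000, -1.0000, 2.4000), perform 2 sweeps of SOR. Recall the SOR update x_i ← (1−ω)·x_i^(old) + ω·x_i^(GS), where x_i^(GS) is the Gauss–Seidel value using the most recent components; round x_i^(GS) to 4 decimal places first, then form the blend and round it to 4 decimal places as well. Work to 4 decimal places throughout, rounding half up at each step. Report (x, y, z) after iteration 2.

Iteration 1:
  x: GS value = (11 - (-1.9)·-1.0000 - (-1)·2.4000) / (4.9) = 2.3469;  x ← (1−ω)·-2.2000 + ω·2.3469 = 3.3472
  y: GS value = (-12 - (2.1)·3.3472 - (3)·2.4000) / (9.1) = -2.8823;  y ← (1−ω)·-1.0000 + ω·-2.8823 = -3.2964
  z: GS value = (11 - (1)·3.3472 - (-0.2)·-3.2964) / (-4.2) = -1.6651;  z ← (1−ω)·2.4000 + ω·-1.6651 = -2.5594
Iteration 2:
  x: GS value = (11 - (-1.9)·-3.2964 - (-1)·-2.5594) / (4.9) = 0.4444;  x ← (1−ω)·3.3472 + ω·0.4444 = -0.1942
  y: GS value = (-12 - (2.1)·-0.1942 - (3)·-2.5594) / (9.1) = -0.4301;  y ← (1−ω)·-3.2964 + ω·-0.4301 = 0.2005
  z: GS value = (11 - (1)·-0.1942 - (-0.2)·0.2005) / (-4.2) = -2.6748;  z ← (1−ω)·-2.5594 + ω·-2.6748 = -2.7002

(-0.1942, 0.2005, -2.7002)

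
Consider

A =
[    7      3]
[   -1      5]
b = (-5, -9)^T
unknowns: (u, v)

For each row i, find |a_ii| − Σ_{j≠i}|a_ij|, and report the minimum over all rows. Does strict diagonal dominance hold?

row 1: |7| − (3) = 4
row 2: |5| − (1) = 4
minimum over rows = 4 → strictly diagonally dominant (convergence guaranteed)

4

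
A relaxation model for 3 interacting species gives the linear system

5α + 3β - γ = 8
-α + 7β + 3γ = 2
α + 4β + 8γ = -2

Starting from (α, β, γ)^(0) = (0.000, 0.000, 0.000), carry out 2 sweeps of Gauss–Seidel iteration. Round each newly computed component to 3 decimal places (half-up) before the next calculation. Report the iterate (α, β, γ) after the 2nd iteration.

(1.150, 0.753, -0.770)

Iteration 1:
  α = (8 - (3)·0.000 - (-1)·0.000) / (5) = 1.600
  β = (2 - (-1)·1.600 - (3)·0.000) / (7) = 0.514
  γ = (-2 - (1)·1.600 - (4)·0.514) / (8) = -0.707
Iteration 2:
  α = (8 - (3)·0.514 - (-1)·-0.707) / (5) = 1.150
  β = (2 - (-1)·1.150 - (3)·-0.707) / (7) = 0.753
  γ = (-2 - (1)·1.150 - (4)·0.753) / (8) = -0.770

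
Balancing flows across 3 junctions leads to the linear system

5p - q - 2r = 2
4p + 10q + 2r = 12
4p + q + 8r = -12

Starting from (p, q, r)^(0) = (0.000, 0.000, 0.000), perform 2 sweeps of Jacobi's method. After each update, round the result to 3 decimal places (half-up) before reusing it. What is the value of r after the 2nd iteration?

Iteration 1:
  p = (2 - (-1)·0.000 - (-2)·0.000) / (5) = 0.400
  q = (12 - (4)·0.000 - (2)·0.000) / (10) = 1.200
  r = (-12 - (4)·0.000 - (1)·0.000) / (8) = -1.500
Iteration 2:
  p = (2 - (-1)·1.200 - (-2)·-1.500) / (5) = 0.040
  q = (12 - (4)·0.400 - (2)·-1.500) / (10) = 1.340
  r = (-12 - (4)·0.400 - (1)·1.200) / (8) = -1.850

-1.850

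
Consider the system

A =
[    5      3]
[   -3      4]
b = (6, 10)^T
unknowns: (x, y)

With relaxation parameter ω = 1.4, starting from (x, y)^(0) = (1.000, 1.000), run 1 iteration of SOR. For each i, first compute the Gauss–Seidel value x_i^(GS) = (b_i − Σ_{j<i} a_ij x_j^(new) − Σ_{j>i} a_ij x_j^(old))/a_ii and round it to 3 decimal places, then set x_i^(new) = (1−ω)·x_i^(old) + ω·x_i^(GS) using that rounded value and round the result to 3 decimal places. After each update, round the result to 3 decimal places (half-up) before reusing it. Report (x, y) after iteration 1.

Iteration 1:
  x: GS value = (6 - (3)·1.000) / (5) = 0.600;  x ← (1−ω)·1.000 + ω·0.600 = 0.440
  y: GS value = (10 - (-3)·0.440) / (4) = 2.830;  y ← (1−ω)·1.000 + ω·2.830 = 3.562

(0.440, 3.562)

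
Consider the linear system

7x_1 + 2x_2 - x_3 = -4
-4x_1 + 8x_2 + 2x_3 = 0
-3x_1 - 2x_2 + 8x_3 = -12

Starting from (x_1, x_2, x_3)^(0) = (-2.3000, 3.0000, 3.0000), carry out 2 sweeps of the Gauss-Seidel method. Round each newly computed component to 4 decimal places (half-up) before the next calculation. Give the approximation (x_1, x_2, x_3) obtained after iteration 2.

(-0.5268, 0.2835, -1.6267)

Iteration 1:
  x_1 = (-4 - (2)·3.0000 - (-1)·3.0000) / (7) = -1.0000
  x_2 = (0 - (-4)·-1.0000 - (2)·3.0000) / (8) = -1.2500
  x_3 = (-12 - (-3)·-1.0000 - (-2)·-1.2500) / (8) = -2.1875
Iteration 2:
  x_1 = (-4 - (2)·-1.2500 - (-1)·-2.1875) / (7) = -0.5268
  x_2 = (0 - (-4)·-0.5268 - (2)·-2.1875) / (8) = 0.2835
  x_3 = (-12 - (-3)·-0.5268 - (-2)·0.2835) / (8) = -1.6267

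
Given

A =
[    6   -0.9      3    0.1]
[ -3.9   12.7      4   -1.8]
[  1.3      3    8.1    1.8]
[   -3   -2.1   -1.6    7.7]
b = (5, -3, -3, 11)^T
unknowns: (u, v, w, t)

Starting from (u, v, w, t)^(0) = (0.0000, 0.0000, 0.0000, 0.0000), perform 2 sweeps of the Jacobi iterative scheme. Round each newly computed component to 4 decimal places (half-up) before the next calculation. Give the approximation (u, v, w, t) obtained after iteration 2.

(0.9593, 0.3388, -0.7341, 1.6118)

Iteration 1:
  u = (5 - (-0.9)·0.0000 - (3)·0.0000 - (0.1)·0.0000) / (6) = 0.8333
  v = (-3 - (-3.9)·0.0000 - (4)·0.0000 - (-1.8)·0.0000) / (12.7) = -0.2362
  w = (-3 - (1.3)·0.0000 - (3)·0.0000 - (1.8)·0.0000) / (8.1) = -0.3704
  t = (11 - (-3)·0.0000 - (-2.1)·0.0000 - (-1.6)·0.0000) / (7.7) = 1.4286
Iteration 2:
  u = (5 - (-0.9)·-0.2362 - (3)·-0.3704 - (0.1)·1.4286) / (6) = 0.9593
  v = (-3 - (-3.9)·0.8333 - (4)·-0.3704 - (-1.8)·1.4286) / (12.7) = 0.3388
  w = (-3 - (1.3)·0.8333 - (3)·-0.2362 - (1.8)·1.4286) / (8.1) = -0.7341
  t = (11 - (-3)·0.8333 - (-2.1)·-0.2362 - (-1.6)·-0.3704) / (7.7) = 1.6118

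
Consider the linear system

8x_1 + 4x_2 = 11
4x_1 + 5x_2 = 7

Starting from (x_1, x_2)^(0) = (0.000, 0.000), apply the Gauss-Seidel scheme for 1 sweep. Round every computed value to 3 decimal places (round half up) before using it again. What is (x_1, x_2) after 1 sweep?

(1.375, 0.300)

Iteration 1:
  x_1 = (11 - (4)·0.000) / (8) = 1.375
  x_2 = (7 - (4)·1.375) / (5) = 0.300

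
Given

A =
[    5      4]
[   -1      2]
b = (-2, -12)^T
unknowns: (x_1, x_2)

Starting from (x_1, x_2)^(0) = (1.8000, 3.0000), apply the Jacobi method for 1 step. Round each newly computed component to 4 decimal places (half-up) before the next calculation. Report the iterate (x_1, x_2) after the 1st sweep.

Iteration 1:
  x_1 = (-2 - (4)·3.0000) / (5) = -2.8000
  x_2 = (-12 - (-1)·1.8000) / (2) = -5.1000

(-2.8000, -5.1000)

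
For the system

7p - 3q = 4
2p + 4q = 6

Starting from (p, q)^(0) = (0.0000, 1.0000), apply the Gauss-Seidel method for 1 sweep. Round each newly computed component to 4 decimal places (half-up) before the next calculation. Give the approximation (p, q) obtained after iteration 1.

Iteration 1:
  p = (4 - (-3)·1.0000) / (7) = 1.0000
  q = (6 - (2)·1.0000) / (4) = 1.0000

(1.0000, 1.0000)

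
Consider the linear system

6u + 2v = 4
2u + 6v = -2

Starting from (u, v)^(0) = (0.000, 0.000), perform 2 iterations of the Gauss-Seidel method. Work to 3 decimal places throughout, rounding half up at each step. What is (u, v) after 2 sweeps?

(0.852, -0.617)

Iteration 1:
  u = (4 - (2)·0.000) / (6) = 0.667
  v = (-2 - (2)·0.667) / (6) = -0.556
Iteration 2:
  u = (4 - (2)·-0.556) / (6) = 0.852
  v = (-2 - (2)·0.852) / (6) = -0.617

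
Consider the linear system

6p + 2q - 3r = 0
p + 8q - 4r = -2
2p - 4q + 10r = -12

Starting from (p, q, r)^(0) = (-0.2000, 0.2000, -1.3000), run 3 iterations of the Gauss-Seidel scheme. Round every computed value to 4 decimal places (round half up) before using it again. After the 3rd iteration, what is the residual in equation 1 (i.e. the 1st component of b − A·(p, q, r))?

Iteration 1:
  p = (0 - (2)·0.2000 - (-3)·-1.3000) / (6) = -0.7167
  q = (-2 - (1)·-0.7167 - (-4)·-1.3000) / (8) = -0.8104
  r = (-12 - (2)·-0.7167 - (-4)·-0.8104) / (10) = -1.3808
Iteration 2:
  p = (0 - (2)·-0.8104 - (-3)·-1.3808) / (6) = -0.4203
  q = (-2 - (1)·-0.4203 - (-4)·-1.3808) / (8) = -0.8879
  r = (-12 - (2)·-0.4203 - (-4)·-0.8879) / (10) = -1.4711
Iteration 3:
  p = (0 - (2)·-0.8879 - (-3)·-1.4711) / (6) = -0.4396
  q = (-2 - (1)·-0.4396 - (-4)·-1.4711) / (8) = -0.9306
  r = (-12 - (2)·-0.4396 - (-4)·-0.9306) / (10) = -1.4843
Residual b − A·x = (0.0459, -0.0528, -0.0002)

0.0459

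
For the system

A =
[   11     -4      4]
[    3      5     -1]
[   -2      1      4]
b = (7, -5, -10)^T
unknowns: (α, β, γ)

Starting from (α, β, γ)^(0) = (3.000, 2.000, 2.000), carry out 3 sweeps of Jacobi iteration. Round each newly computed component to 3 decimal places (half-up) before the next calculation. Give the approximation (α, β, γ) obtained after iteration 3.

(0.600, -1.502, -1.925)

Iteration 1:
  α = (7 - (-4)·2.000 - (4)·2.000) / (11) = 0.636
  β = (-5 - (3)·3.000 - (-1)·2.000) / (5) = -2.400
  γ = (-10 - (-2)·3.000 - (1)·2.000) / (4) = -1.500
Iteration 2:
  α = (7 - (-4)·-2.400 - (4)·-1.500) / (11) = 0.309
  β = (-5 - (3)·0.636 - (-1)·-1.500) / (5) = -1.682
  γ = (-10 - (-2)·0.636 - (1)·-2.400) / (4) = -1.582
Iteration 3:
  α = (7 - (-4)·-1.682 - (4)·-1.582) / (11) = 0.600
  β = (-5 - (3)·0.309 - (-1)·-1.582) / (5) = -1.502
  γ = (-10 - (-2)·0.309 - (1)·-1.682) / (4) = -1.925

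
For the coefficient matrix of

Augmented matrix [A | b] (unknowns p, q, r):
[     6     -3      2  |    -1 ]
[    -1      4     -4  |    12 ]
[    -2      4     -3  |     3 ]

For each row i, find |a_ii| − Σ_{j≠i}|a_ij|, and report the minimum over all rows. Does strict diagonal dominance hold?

-3

row 1: |6| − (3+2) = 1
row 2: |4| − (1+4) = -1
row 3: |-3| − (2+4) = -3
minimum over rows = -3 → not strictly diagonally dominant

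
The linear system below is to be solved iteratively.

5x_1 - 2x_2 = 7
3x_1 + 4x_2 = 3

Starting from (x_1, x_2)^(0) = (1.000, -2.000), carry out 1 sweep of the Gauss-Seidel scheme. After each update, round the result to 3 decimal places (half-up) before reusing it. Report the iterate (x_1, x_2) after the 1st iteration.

Iteration 1:
  x_1 = (7 - (-2)·-2.000) / (5) = 0.600
  x_2 = (3 - (3)·0.600) / (4) = 0.300

(0.600, 0.300)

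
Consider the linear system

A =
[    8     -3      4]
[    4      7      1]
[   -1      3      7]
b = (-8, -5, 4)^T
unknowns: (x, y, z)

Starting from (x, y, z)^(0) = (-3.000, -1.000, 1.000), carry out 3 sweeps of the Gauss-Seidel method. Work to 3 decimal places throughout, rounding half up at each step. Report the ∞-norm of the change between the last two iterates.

0.280

Iteration 1:
  x = (-8 - (-3)·-1.000 - (4)·1.000) / (8) = -1.875
  y = (-5 - (4)·-1.875 - (1)·1.000) / (7) = 0.214
  z = (4 - (-1)·-1.875 - (3)·0.214) / (7) = 0.212
Iteration 2:
  x = (-8 - (-3)·0.214 - (4)·0.212) / (8) = -1.026
  y = (-5 - (4)·-1.026 - (1)·0.212) / (7) = -0.158
  z = (4 - (-1)·-1.026 - (3)·-0.158) / (7) = 0.493
Iteration 3:
  x = (-8 - (-3)·-0.158 - (4)·0.493) / (8) = -1.306
  y = (-5 - (4)·-1.306 - (1)·0.493) / (7) = -0.038
  z = (4 - (-1)·-1.306 - (3)·-0.038) / (7) = 0.401
Change: (-0.280, 0.120, -0.092) → max |·| = 0.280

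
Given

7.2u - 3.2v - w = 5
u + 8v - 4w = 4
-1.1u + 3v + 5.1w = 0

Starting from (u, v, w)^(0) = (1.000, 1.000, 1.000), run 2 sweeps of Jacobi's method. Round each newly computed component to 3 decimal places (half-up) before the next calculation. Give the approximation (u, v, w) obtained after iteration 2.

Iteration 1:
  u = (5 - (-3.2)·1.000 - (-1)·1.000) / (7.2) = 1.278
  v = (4 - (1)·1.000 - (-4)·1.000) / (8) = 0.875
  w = (0 - (-1.1)·1.000 - (3)·1.000) / (5.1) = -0.373
Iteration 2:
  u = (5 - (-3.2)·0.875 - (-1)·-0.373) / (7.2) = 1.032
  v = (4 - (1)·1.278 - (-4)·-0.373) / (8) = 0.154
  w = (0 - (-1.1)·1.278 - (3)·0.875) / (5.1) = -0.239

(1.032, 0.154, -0.239)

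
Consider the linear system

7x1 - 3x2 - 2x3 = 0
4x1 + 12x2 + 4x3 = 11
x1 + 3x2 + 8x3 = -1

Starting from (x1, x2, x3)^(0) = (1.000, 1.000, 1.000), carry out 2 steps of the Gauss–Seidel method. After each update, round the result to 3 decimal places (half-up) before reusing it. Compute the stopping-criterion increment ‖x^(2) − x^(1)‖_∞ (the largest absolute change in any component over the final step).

Iteration 1:
  x1 = (0 - (-3)·1.000 - (-2)·1.000) / (7) = 0.714
  x2 = (11 - (4)·0.714 - (4)·1.000) / (12) = 0.345
  x3 = (-1 - (1)·0.714 - (3)·0.345) / (8) = -0.344
Iteration 2:
  x1 = (0 - (-3)·0.345 - (-2)·-0.344) / (7) = 0.050
  x2 = (11 - (4)·0.050 - (4)·-0.344) / (12) = 1.015
  x3 = (-1 - (1)·0.050 - (3)·1.015) / (8) = -0.512
Change: (-0.664, 0.670, -0.168) → max |·| = 0.670

0.670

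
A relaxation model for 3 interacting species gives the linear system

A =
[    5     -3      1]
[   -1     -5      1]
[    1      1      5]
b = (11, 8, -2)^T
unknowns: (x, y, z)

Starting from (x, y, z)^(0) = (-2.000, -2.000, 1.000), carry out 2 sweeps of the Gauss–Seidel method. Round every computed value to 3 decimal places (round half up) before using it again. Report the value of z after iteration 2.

Iteration 1:
  x = (11 - (-3)·-2.000 - (1)·1.000) / (5) = 0.800
  y = (8 - (-1)·0.800 - (1)·1.000) / (-5) = -1.560
  z = (-2 - (1)·0.800 - (1)·-1.560) / (5) = -0.248
Iteration 2:
  x = (11 - (-3)·-1.560 - (1)·-0.248) / (5) = 1.314
  y = (8 - (-1)·1.314 - (1)·-0.248) / (-5) = -1.912
  z = (-2 - (1)·1.314 - (1)·-1.912) / (5) = -0.280

-0.280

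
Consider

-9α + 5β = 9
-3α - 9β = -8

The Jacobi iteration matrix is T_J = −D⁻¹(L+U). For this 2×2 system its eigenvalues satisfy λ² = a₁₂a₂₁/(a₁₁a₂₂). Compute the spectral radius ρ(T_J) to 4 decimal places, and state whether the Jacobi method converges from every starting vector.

0.4303

a₁₂a₂₁/(a₁₁a₂₂) = (5)·(-3) / ((-9)·(-9)) = -0.185185
ρ = √|-0.185185| = √0.185185 = 0.4303
ρ < 1, so Jacobi converges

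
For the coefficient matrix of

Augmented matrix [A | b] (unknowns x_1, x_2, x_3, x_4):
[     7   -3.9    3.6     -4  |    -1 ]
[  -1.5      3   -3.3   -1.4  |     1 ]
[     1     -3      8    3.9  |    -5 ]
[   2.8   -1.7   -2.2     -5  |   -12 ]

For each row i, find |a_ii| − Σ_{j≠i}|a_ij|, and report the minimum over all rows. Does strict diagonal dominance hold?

row 1: |7| − (3.9+3.6+4) = -4.5
row 2: |3| − (1.5+3.3+1.4) = -3.2
row 3: |8| − (1+3+3.9) = 0.1
row 4: |-5| − (2.8+1.7+2.2) = -1.7
minimum over rows = -4.5 → not strictly diagonally dominant

-4.5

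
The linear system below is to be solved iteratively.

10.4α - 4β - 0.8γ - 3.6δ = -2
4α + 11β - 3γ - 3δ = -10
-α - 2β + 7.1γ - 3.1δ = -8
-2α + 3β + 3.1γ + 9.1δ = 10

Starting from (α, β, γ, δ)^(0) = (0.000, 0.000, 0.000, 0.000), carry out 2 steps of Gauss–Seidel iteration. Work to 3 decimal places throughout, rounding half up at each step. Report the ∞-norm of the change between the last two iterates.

Iteration 1:
  α = (-2 - (-4)·0.000 - (-0.8)·0.000 - (-3.6)·0.000) / (10.4) = -0.192
  β = (-10 - (4)·-0.192 - (-3)·0.000 - (-3)·0.000) / (11) = -0.839
  γ = (-8 - (-1)·-0.192 - (-2)·-0.839 - (-3.1)·0.000) / (7.1) = -1.390
  δ = (10 - (-2)·-0.192 - (3)·-0.839 - (3.1)·-1.390) / (9.1) = 1.807
Iteration 2:
  α = (-2 - (-4)·-0.839 - (-0.8)·-1.390 - (-3.6)·1.807) / (10.4) = 0.004
  β = (-10 - (4)·0.004 - (-3)·-1.390 - (-3)·1.807) / (11) = -0.797
  γ = (-8 - (-1)·0.004 - (-2)·-0.797 - (-3.1)·1.807) / (7.1) = -0.562
  δ = (10 - (-2)·0.004 - (3)·-0.797 - (3.1)·-0.562) / (9.1) = 1.554
Change: (0.196, 0.042, 0.828, -0.253) → max |·| = 0.828

0.828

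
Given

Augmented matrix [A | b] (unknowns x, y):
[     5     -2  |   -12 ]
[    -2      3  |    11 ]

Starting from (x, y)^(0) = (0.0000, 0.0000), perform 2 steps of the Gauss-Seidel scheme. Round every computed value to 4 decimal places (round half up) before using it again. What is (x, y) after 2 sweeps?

Iteration 1:
  x = (-12 - (-2)·0.0000) / (5) = -2.4000
  y = (11 - (-2)·-2.4000) / (3) = 2.0667
Iteration 2:
  x = (-12 - (-2)·2.0667) / (5) = -1.5733
  y = (11 - (-2)·-1.5733) / (3) = 2.6178

(-1.5733, 2.6178)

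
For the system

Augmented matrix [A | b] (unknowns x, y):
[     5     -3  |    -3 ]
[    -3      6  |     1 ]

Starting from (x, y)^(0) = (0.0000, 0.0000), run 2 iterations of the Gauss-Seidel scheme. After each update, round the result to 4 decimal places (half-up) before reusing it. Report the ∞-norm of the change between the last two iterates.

0.0800

Iteration 1:
  x = (-3 - (-3)·0.0000) / (5) = -0.6000
  y = (1 - (-3)·-0.6000) / (6) = -0.1333
Iteration 2:
  x = (-3 - (-3)·-0.1333) / (5) = -0.6800
  y = (1 - (-3)·-0.6800) / (6) = -0.1733
Change: (-0.0800, -0.0400) → max |·| = 0.0800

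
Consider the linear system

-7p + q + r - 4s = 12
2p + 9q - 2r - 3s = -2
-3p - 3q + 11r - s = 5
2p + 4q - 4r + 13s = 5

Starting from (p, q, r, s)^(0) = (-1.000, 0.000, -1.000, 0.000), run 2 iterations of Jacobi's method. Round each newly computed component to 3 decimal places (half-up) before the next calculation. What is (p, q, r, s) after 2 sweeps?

Iteration 1:
  p = (12 - (1)·0.000 - (1)·-1.000 - (-4)·0.000) / (-7) = -1.857
  q = (-2 - (2)·-1.000 - (-2)·-1.000 - (-3)·0.000) / (9) = -0.222
  r = (5 - (-3)·-1.000 - (-3)·0.000 - (-1)·0.000) / (11) = 0.182
  s = (5 - (2)·-1.000 - (4)·0.000 - (-4)·-1.000) / (13) = 0.231
Iteration 2:
  p = (12 - (1)·-0.222 - (1)·0.182 - (-4)·0.231) / (-7) = -1.852
  q = (-2 - (2)·-1.857 - (-2)·0.182 - (-3)·0.231) / (9) = 0.308
  r = (5 - (-3)·-1.857 - (-3)·-0.222 - (-1)·0.231) / (11) = -0.091
  s = (5 - (2)·-1.857 - (4)·-0.222 - (-4)·0.182) / (13) = 0.795

(-1.852, 0.308, -0.091, 0.795)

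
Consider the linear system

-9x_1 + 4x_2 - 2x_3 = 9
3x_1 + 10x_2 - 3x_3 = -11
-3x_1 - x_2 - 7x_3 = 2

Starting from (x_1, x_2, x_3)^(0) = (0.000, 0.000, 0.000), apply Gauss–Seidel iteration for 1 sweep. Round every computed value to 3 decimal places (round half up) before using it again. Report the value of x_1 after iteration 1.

-1.000

Iteration 1:
  x_1 = (9 - (4)·0.000 - (-2)·0.000) / (-9) = -1.000
  x_2 = (-11 - (3)·-1.000 - (-3)·0.000) / (10) = -0.800
  x_3 = (2 - (-3)·-1.000 - (-1)·-0.800) / (-7) = 0.257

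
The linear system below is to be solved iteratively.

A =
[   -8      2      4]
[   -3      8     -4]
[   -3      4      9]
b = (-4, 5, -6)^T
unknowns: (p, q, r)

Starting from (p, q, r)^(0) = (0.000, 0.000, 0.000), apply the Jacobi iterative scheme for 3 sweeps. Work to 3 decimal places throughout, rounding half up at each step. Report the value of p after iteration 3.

0.231

Iteration 1:
  p = (-4 - (2)·0.000 - (4)·0.000) / (-8) = 0.500
  q = (5 - (-3)·0.000 - (-4)·0.000) / (8) = 0.625
  r = (-6 - (-3)·0.000 - (4)·0.000) / (9) = -0.667
Iteration 2:
  p = (-4 - (2)·0.625 - (4)·-0.667) / (-8) = 0.323
  q = (5 - (-3)·0.500 - (-4)·-0.667) / (8) = 0.479
  r = (-6 - (-3)·0.500 - (4)·0.625) / (9) = -0.778
Iteration 3:
  p = (-4 - (2)·0.479 - (4)·-0.778) / (-8) = 0.231
  q = (5 - (-3)·0.323 - (-4)·-0.778) / (8) = 0.357
  r = (-6 - (-3)·0.323 - (4)·0.479) / (9) = -0.772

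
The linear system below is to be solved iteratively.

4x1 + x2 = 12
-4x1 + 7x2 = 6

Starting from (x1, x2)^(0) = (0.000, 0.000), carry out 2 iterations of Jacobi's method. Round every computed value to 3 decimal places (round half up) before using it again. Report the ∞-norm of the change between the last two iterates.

Iteration 1:
  x1 = (12 - (1)·0.000) / (4) = 3.000
  x2 = (6 - (-4)·0.000) / (7) = 0.857
Iteration 2:
  x1 = (12 - (1)·0.857) / (4) = 2.786
  x2 = (6 - (-4)·3.000) / (7) = 2.571
Change: (-0.214, 1.714) → max |·| = 1.714

1.714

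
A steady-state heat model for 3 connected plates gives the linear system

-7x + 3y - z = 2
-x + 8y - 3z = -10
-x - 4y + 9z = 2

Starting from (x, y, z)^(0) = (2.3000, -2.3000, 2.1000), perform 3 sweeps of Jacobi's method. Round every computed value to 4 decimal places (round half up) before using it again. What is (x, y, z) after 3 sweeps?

Iteration 1:
  x = (2 - (3)·-2.3000 - (-1)·2.1000) / (-7) = -1.5714
  y = (-10 - (-1)·2.3000 - (-3)·2.1000) / (8) = -0.1750
  z = (2 - (-1)·2.3000 - (-4)·-2.3000) / (9) = -0.5444
Iteration 2:
  x = (2 - (3)·-0.1750 - (-1)·-0.5444) / (-7) = -0.2829
  y = (-10 - (-1)·-1.5714 - (-3)·-0.5444) / (8) = -1.6506
  z = (2 - (-1)·-1.5714 - (-4)·-0.1750) / (9) = -0.0302
Iteration 3:
  x = (2 - (3)·-1.6506 - (-1)·-0.0302) / (-7) = -0.9888
  y = (-10 - (-1)·-0.2829 - (-3)·-0.0302) / (8) = -1.2967
  z = (2 - (-1)·-0.2829 - (-4)·-1.6506) / (9) = -0.5428

(-0.9888, -1.2967, -0.5428)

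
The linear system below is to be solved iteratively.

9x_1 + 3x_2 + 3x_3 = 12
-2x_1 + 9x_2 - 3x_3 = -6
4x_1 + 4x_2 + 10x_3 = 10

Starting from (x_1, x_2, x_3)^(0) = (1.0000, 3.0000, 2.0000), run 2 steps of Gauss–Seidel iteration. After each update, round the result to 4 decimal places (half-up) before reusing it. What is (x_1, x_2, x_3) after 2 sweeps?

Iteration 1:
  x_1 = (12 - (3)·3.0000 - (3)·2.0000) / (9) = -0.3333
  x_2 = (-6 - (-2)·-0.3333 - (-3)·2.0000) / (9) = -0.0741
  x_3 = (10 - (4)·-0.3333 - (4)·-0.0741) / (10) = 1.1630
Iteration 2:
  x_1 = (12 - (3)·-0.0741 - (3)·1.1630) / (9) = 0.9704
  x_2 = (-6 - (-2)·0.9704 - (-3)·1.1630) / (9) = -0.0634
  x_3 = (10 - (4)·0.9704 - (4)·-0.0634) / (10) = 0.6372

(0.9704, -0.0634, 0.6372)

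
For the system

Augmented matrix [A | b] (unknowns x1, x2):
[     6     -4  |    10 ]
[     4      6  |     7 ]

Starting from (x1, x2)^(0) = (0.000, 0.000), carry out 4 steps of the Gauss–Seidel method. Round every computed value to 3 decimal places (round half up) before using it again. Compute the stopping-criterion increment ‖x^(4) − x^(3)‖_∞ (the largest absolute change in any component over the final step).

0.008

Iteration 1:
  x1 = (10 - (-4)·0.000) / (6) = 1.667
  x2 = (7 - (4)·1.667) / (6) = 0.055
Iteration 2:
  x1 = (10 - (-4)·0.055) / (6) = 1.703
  x2 = (7 - (4)·1.703) / (6) = 0.031
Iteration 3:
  x1 = (10 - (-4)·0.031) / (6) = 1.687
  x2 = (7 - (4)·1.687) / (6) = 0.042
Iteration 4:
  x1 = (10 - (-4)·0.042) / (6) = 1.695
  x2 = (7 - (4)·1.695) / (6) = 0.037
Change: (0.008, -0.005) → max |·| = 0.008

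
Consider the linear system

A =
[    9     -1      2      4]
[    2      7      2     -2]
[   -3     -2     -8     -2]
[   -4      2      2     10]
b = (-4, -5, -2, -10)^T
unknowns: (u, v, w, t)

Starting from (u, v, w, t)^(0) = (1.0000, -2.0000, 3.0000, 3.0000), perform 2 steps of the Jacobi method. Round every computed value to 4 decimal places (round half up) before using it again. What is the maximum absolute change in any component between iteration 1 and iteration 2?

Iteration 1:
  u = (-4 - (-1)·-2.0000 - (2)·3.0000 - (4)·3.0000) / (9) = -2.6667
  v = (-5 - (2)·1.0000 - (2)·3.0000 - (-2)·3.0000) / (7) = -1.0000
  w = (-2 - (-3)·1.0000 - (-2)·-2.0000 - (-2)·3.0000) / (-8) = -0.3750
  t = (-10 - (-4)·1.0000 - (2)·-2.0000 - (2)·3.0000) / (10) = -0.8000
Iteration 2:
  u = (-4 - (-1)·-1.0000 - (2)·-0.3750 - (4)·-0.8000) / (9) = -0.1167
  v = (-5 - (2)·-2.6667 - (2)·-0.3750 - (-2)·-0.8000) / (7) = -0.0738
  w = (-2 - (-3)·-2.6667 - (-2)·-1.0000 - (-2)·-0.8000) / (-8) = 1.7000
  t = (-10 - (-4)·-2.6667 - (2)·-1.0000 - (2)·-0.3750) / (10) = -1.7917
Change: (2.5500, 0.9262, 2.0750, -0.9917) → max |·| = 2.5500

2.5500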